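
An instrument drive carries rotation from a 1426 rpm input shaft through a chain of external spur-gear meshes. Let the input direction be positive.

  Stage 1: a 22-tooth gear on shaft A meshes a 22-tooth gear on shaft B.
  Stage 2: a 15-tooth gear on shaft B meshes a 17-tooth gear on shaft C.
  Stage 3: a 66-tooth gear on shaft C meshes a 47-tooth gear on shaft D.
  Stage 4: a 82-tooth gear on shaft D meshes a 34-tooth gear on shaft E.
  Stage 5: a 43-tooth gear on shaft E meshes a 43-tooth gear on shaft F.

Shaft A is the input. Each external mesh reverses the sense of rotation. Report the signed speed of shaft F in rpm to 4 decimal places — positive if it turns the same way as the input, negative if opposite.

Stage 1 [22T→22T]: ω = 1426.0000×22/22 = 1426.0000 rpm, dir flips to −; running = −1426.0000
Stage 2 [15T→17T]: ω = 1426.0000×15/17 = 1258.2353 rpm, dir flips to +; running = +1258.2353
Stage 3 [66T→47T]: ω = 1258.2353×66/47 = 1766.8836 rpm, dir flips to −; running = −1766.8836
Stage 4 [82T→34T]: ω = 1766.8836×82/34 = 4261.3075 rpm, dir flips to +; running = +4261.3075
Stage 5 [43T→43T]: ω = 4261.3075×43/43 = 4261.3075 rpm, dir flips to −; running = −4261.3075

-4261.3075 rpm (opposite to input, |ω| = 4261.3075 rpm)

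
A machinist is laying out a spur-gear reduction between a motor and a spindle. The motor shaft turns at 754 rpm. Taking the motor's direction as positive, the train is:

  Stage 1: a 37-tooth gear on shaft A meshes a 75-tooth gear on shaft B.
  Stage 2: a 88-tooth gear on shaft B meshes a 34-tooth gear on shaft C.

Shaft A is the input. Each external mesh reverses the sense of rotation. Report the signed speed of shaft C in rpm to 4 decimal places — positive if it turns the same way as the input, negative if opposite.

+962.7545 rpm (same as input, |ω| = 962.7545 rpm)

Stage 1 [37T→75T]: ω = 754.0000×37/75 = 371.9733 rpm, dir flips to −; running = −371.9733
Stage 2 [88T→34T]: ω = 371.9733×88/34 = 962.7545 rpm, dir flips to +; running = +962.7545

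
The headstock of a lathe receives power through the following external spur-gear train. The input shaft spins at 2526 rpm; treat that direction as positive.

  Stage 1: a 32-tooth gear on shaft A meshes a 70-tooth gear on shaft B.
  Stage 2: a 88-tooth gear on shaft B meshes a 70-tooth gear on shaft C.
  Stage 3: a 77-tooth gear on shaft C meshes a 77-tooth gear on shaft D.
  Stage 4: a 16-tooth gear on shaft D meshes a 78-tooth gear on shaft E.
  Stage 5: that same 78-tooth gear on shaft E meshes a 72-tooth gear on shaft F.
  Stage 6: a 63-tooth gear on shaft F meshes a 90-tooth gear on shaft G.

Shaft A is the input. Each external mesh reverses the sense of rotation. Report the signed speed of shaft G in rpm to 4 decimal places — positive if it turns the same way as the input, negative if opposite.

Stage 1 [32T→70T]: ω = 2526.0000×32/70 = 1154.7429 rpm, dir flips to −; running = −1154.7429
Stage 2 [88T→70T]: ω = 1154.7429×88/70 = 1451.6767 rpm, dir flips to +; running = +1451.6767
Stage 3 [77T→77T]: ω = 1451.6767×77/77 = 1451.6767 rpm, dir flips to −; running = −1451.6767
Stage 4 [16T→78T]: ω = 1451.6767×16/78 = 297.7798 rpm, dir flips to +; running = +297.7798
Stage 5 [78T→72T]: ω = 297.7798×78/72 = 322.5948 rpm, dir flips to −; running = −322.5948
Stage 6 [63T→90T]: ω = 322.5948×63/90 = 225.8164 rpm, dir flips to +; running = +225.8164

+225.8164 rpm (same as input, |ω| = 225.8164 rpm)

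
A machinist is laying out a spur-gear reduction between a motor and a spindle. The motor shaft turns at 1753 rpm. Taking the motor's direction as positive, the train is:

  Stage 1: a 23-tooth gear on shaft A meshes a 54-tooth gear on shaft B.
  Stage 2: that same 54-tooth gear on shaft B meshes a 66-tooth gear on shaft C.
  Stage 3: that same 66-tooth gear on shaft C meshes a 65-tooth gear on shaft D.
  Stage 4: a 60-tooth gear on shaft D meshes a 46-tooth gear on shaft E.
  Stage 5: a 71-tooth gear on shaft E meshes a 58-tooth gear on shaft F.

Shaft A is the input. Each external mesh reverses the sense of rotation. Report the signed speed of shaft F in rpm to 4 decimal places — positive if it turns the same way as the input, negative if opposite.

Stage 1 [23T→54T]: ω = 1753.0000×23/54 = 746.6481 rpm, dir flips to −; running = −746.6481
Stage 2 [54T→66T]: ω = 746.6481×54/66 = 610.8939 rpm, dir flips to +; running = +610.8939
Stage 3 [66T→65T]: ω = 610.8939×66/65 = 620.2923 rpm, dir flips to −; running = −620.2923
Stage 4 [60T→46T]: ω = 620.2923×60/46 = 809.0769 rpm, dir flips to +; running = +809.0769
Stage 5 [71T→58T]: ω = 809.0769×71/58 = 990.4218 rpm, dir flips to −; running = −990.4218

-990.4218 rpm (opposite to input, |ω| = 990.4218 rpm)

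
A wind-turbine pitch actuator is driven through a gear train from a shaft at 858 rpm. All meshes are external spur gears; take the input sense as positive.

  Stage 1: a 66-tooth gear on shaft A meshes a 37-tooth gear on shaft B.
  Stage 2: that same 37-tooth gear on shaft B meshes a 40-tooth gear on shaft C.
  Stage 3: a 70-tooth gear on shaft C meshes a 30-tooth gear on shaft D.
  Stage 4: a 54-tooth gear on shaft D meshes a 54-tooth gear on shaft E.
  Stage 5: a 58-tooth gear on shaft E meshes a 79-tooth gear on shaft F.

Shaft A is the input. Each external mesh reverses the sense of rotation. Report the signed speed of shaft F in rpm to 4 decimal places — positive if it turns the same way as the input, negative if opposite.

Stage 1 [66T→37T]: ω = 858.0000×66/37 = 1530.4865 rpm, dir flips to −; running = −1530.4865
Stage 2 [37T→40T]: ω = 1530.4865×37/40 = 1415.7000 rpm, dir flips to +; running = +1415.7000
Stage 3 [70T→30T]: ω = 1415.7000×70/30 = 3303.3000 rpm, dir flips to −; running = −3303.3000
Stage 4 [54T→54T]: ω = 3303.3000×54/54 = 3303.3000 rpm, dir flips to +; running = +3303.3000
Stage 5 [58T→79T]: ω = 3303.3000×58/79 = 2425.2076 rpm, dir flips to −; running = −2425.2076

-2425.2076 rpm (opposite to input, |ω| = 2425.2076 rpm)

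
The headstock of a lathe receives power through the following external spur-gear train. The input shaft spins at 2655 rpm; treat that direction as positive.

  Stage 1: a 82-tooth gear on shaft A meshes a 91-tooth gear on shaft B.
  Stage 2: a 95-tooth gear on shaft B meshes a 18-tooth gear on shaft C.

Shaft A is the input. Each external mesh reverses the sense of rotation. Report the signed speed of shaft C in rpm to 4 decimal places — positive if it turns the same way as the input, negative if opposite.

Stage 1 [82T→91T]: ω = 2655.0000×82/91 = 2392.4176 rpm, dir flips to −; running = −2392.4176
Stage 2 [95T→18T]: ω = 2392.4176×95/18 = 12626.6484 rpm, dir flips to +; running = +12626.6484

+12626.6484 rpm (same as input, |ω| = 12626.6484 rpm)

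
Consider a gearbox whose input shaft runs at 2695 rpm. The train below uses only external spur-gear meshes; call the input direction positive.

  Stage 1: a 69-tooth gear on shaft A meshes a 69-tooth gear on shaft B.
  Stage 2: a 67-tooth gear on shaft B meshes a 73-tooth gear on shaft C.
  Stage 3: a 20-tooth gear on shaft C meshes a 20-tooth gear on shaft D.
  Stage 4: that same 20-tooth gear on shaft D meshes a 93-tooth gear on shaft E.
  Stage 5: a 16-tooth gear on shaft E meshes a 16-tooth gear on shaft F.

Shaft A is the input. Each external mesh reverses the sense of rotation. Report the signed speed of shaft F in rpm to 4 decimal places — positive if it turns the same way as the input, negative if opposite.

-531.9340 rpm (opposite to input, |ω| = 531.9340 rpm)

Stage 1 [69T→69T]: ω = 2695.0000×69/69 = 2695.0000 rpm, dir flips to −; running = −2695.0000
Stage 2 [67T→73T]: ω = 2695.0000×67/73 = 2473.4932 rpm, dir flips to +; running = +2473.4932
Stage 3 [20T→20T]: ω = 2473.4932×20/20 = 2473.4932 rpm, dir flips to −; running = −2473.4932
Stage 4 [20T→93T]: ω = 2473.4932×20/93 = 531.9340 rpm, dir flips to +; running = +531.9340
Stage 5 [16T→16T]: ω = 531.9340×16/16 = 531.9340 rpm, dir flips to −; running = −531.9340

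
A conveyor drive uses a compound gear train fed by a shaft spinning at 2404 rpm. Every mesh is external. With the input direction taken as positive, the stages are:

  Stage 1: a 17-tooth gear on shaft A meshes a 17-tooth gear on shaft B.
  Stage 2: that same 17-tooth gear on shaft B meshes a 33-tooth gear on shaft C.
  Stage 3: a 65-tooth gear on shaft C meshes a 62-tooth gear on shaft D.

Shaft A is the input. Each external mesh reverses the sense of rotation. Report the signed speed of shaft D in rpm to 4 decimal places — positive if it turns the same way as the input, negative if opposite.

Stage 1 [17T→17T]: ω = 2404.0000×17/17 = 2404.0000 rpm, dir flips to −; running = −2404.0000
Stage 2 [17T→33T]: ω = 2404.0000×17/33 = 1238.4242 rpm, dir flips to +; running = +1238.4242
Stage 3 [65T→62T]: ω = 1238.4242×65/62 = 1298.3480 rpm, dir flips to −; running = −1298.3480

-1298.3480 rpm (opposite to input, |ω| = 1298.3480 rpm)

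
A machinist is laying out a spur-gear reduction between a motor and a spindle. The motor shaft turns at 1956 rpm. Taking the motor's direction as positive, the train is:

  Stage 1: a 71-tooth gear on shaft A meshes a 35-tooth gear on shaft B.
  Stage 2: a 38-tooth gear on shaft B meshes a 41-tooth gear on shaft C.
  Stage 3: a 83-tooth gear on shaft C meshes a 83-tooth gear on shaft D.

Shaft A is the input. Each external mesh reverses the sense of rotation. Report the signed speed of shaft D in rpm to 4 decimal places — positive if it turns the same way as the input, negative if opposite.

Stage 1 [71T→35T]: ω = 1956.0000×71/35 = 3967.8857 rpm, dir flips to −; running = −3967.8857
Stage 2 [38T→41T]: ω = 3967.8857×38/41 = 3677.5526 rpm, dir flips to +; running = +3677.5526
Stage 3 [83T→83T]: ω = 3677.5526×83/83 = 3677.5526 rpm, dir flips to −; running = −3677.5526

-3677.5526 rpm (opposite to input, |ω| = 3677.5526 rpm)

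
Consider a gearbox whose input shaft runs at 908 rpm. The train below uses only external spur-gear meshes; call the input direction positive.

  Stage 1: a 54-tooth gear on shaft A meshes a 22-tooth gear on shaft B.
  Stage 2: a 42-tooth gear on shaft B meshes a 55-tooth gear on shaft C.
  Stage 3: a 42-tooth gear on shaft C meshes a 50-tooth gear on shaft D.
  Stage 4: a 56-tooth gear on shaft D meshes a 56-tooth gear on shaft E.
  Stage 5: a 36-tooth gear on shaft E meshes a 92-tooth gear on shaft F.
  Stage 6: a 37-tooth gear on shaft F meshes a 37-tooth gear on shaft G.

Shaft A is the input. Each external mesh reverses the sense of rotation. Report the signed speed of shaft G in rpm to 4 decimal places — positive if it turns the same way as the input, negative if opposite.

Stage 1 [54T→22T]: ω = 908.0000×54/22 = 2228.7273 rpm, dir flips to −; running = −2228.7273
Stage 2 [42T→55T]: ω = 2228.7273×42/55 = 1701.9372 rpm, dir flips to +; running = +1701.9372
Stage 3 [42T→50T]: ω = 1701.9372×42/50 = 1429.6272 rpm, dir flips to −; running = −1429.6272
Stage 4 [56T→56T]: ω = 1429.6272×56/56 = 1429.6272 rpm, dir flips to +; running = +1429.6272
Stage 5 [36T→92T]: ω = 1429.6272×36/92 = 559.4194 rpm, dir flips to −; running = −559.4194
Stage 6 [37T→37T]: ω = 559.4194×37/37 = 559.4194 rpm, dir flips to +; running = +559.4194

+559.4194 rpm (same as input, |ω| = 559.4194 rpm)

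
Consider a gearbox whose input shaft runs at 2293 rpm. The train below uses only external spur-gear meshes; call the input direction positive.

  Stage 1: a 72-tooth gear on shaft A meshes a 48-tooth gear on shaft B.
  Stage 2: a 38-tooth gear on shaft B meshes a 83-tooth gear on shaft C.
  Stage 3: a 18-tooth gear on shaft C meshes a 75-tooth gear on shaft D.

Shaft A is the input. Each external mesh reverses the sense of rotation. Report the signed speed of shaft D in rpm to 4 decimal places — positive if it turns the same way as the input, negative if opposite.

Stage 1 [72T→48T]: ω = 2293.0000×72/48 = 3439.5000 rpm, dir flips to −; running = −3439.5000
Stage 2 [38T→83T]: ω = 3439.5000×38/83 = 1574.7108 rpm, dir flips to +; running = +1574.7108
Stage 3 [18T→75T]: ω = 1574.7108×18/75 = 377.9306 rpm, dir flips to −; running = −377.9306

-377.9306 rpm (opposite to input, |ω| = 377.9306 rpm)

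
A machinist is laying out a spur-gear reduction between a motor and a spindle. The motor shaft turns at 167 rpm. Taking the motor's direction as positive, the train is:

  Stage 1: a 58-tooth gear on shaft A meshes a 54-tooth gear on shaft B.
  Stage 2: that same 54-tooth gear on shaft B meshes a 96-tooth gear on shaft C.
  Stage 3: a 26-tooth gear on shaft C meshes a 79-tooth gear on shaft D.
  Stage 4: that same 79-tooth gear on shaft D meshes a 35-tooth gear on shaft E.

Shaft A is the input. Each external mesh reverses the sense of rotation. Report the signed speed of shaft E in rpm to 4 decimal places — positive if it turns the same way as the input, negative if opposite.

Stage 1 [58T→54T]: ω = 167.0000×58/54 = 179.3704 rpm, dir flips to −; running = −179.3704
Stage 2 [54T→96T]: ω = 179.3704×54/96 = 100.8958 rpm, dir flips to +; running = +100.8958
Stage 3 [26T→79T]: ω = 100.8958×26/79 = 33.2062 rpm, dir flips to −; running = −33.2062
Stage 4 [79T→35T]: ω = 33.2062×79/35 = 74.9512 rpm, dir flips to +; running = +74.9512

+74.9512 rpm (same as input, |ω| = 74.9512 rpm)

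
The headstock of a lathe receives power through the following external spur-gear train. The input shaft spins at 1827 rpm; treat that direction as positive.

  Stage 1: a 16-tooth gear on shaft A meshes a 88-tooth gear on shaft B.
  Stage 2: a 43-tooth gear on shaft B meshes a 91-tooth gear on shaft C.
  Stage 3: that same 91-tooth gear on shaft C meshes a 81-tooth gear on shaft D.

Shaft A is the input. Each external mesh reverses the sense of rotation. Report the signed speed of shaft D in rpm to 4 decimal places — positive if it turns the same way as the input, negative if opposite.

-176.3434 rpm (opposite to input, |ω| = 176.3434 rpm)

Stage 1 [16T→88T]: ω = 1827.0000×16/88 = 332.1818 rpm, dir flips to −; running = −332.1818
Stage 2 [43T→91T]: ω = 332.1818×43/91 = 156.9650 rpm, dir flips to +; running = +156.9650
Stage 3 [91T→81T]: ω = 156.9650×91/81 = 176.3434 rpm, dir flips to −; running = −176.3434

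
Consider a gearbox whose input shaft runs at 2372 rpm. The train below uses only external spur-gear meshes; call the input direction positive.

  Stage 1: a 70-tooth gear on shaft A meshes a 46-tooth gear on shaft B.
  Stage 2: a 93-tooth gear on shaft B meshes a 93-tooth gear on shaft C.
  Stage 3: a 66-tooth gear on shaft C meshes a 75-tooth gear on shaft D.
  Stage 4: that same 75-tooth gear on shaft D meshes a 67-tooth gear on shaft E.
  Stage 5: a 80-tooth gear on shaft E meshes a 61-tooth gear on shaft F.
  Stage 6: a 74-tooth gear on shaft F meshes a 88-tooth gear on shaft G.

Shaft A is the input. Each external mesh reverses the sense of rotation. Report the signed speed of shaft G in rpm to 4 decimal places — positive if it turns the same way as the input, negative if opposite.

+3921.3285 rpm (same as input, |ω| = 3921.3285 rpm)

Stage 1 [70T→46T]: ω = 2372.0000×70/46 = 3609.5652 rpm, dir flips to −; running = −3609.5652
Stage 2 [93T→93T]: ω = 3609.5652×93/93 = 3609.5652 rpm, dir flips to +; running = +3609.5652
Stage 3 [66T→75T]: ω = 3609.5652×66/75 = 3176.4174 rpm, dir flips to −; running = −3176.4174
Stage 4 [75T→67T]: ω = 3176.4174×75/67 = 3555.6911 rpm, dir flips to +; running = +3555.6911
Stage 5 [80T→61T]: ω = 3555.6911×80/61 = 4663.2015 rpm, dir flips to −; running = −4663.2015
Stage 6 [74T→88T]: ω = 4663.2015×74/88 = 3921.3285 rpm, dir flips to +; running = +3921.3285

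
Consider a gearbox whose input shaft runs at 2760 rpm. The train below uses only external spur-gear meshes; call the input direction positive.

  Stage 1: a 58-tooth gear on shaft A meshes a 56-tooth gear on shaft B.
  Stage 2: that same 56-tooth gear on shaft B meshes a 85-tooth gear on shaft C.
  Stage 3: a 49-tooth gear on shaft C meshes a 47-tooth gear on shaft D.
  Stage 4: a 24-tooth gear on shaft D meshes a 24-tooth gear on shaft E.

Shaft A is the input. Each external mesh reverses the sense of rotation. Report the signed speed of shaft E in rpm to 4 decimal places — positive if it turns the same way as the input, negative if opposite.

Stage 1 [58T→56T]: ω = 2760.0000×58/56 = 2858.5714 rpm, dir flips to −; running = −2858.5714
Stage 2 [56T→85T]: ω = 2858.5714×56/85 = 1883.2941 rpm, dir flips to +; running = +1883.2941
Stage 3 [49T→47T]: ω = 1883.2941×49/47 = 1963.4343 rpm, dir flips to −; running = −1963.4343
Stage 4 [24T→24T]: ω = 1963.4343×24/24 = 1963.4343 rpm, dir flips to +; running = +1963.4343

+1963.4343 rpm (same as input, |ω| = 1963.4343 rpm)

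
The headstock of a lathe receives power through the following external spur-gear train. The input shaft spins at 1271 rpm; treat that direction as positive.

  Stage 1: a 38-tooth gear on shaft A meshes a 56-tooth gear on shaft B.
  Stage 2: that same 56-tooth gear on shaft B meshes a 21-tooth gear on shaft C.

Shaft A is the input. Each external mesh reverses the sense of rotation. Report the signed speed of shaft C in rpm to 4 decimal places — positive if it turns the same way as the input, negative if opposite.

+2299.9048 rpm (same as input, |ω| = 2299.9048 rpm)

Stage 1 [38T→56T]: ω = 1271.0000×38/56 = 862.4643 rpm, dir flips to −; running = −862.4643
Stage 2 [56T→21T]: ω = 862.4643×56/21 = 2299.9048 rpm, dir flips to +; running = +2299.9048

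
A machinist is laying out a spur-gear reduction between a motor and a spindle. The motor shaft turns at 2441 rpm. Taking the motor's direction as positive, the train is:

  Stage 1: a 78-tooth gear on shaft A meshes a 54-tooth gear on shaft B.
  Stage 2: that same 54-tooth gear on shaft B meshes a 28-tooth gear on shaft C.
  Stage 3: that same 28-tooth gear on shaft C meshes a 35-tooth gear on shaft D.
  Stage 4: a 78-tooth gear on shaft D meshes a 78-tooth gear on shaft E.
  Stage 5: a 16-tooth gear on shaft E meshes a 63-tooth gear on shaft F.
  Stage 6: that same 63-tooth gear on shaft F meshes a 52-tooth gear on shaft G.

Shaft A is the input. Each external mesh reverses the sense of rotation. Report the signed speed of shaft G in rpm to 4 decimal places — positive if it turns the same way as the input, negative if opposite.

Stage 1 [78T→54T]: ω = 2441.0000×78/54 = 3525.8889 rpm, dir flips to −; running = −3525.8889
Stage 2 [54T→28T]: ω = 3525.8889×54/28 = 6799.9286 rpm, dir flips to +; running = +6799.9286
Stage 3 [28T→35T]: ω = 6799.9286×28/35 = 5439.9429 rpm, dir flips to −; running = −5439.9429
Stage 4 [78T→78T]: ω = 5439.9429×78/78 = 5439.9429 rpm, dir flips to +; running = +5439.9429
Stage 5 [16T→63T]: ω = 5439.9429×16/63 = 1381.5728 rpm, dir flips to −; running = −1381.5728
Stage 6 [63T→52T]: ω = 1381.5728×63/52 = 1673.8286 rpm, dir flips to +; running = +1673.8286

+1673.8286 rpm (same as input, |ω| = 1673.8286 rpm)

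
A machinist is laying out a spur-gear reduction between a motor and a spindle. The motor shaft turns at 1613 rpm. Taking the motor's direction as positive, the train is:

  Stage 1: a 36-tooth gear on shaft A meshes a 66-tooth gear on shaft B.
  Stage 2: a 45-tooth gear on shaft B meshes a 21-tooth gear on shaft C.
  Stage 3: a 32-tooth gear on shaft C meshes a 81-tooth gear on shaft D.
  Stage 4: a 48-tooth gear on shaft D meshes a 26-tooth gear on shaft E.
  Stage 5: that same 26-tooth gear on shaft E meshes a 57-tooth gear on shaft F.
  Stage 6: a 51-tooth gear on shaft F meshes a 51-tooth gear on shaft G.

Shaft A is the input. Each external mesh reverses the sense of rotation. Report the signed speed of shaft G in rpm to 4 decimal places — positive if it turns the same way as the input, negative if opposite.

+627.2165 rpm (same as input, |ω| = 627.2165 rpm)

Stage 1 [36T→66T]: ω = 1613.0000×36/66 = 879.8182 rpm, dir flips to −; running = −879.8182
Stage 2 [45T→21T]: ω = 879.8182×45/21 = 1885.3247 rpm, dir flips to +; running = +1885.3247
Stage 3 [32T→81T]: ω = 1885.3247×32/81 = 744.8196 rpm, dir flips to −; running = −744.8196
Stage 4 [48T→26T]: ω = 744.8196×48/26 = 1375.0516 rpm, dir flips to +; running = +1375.0516
Stage 5 [26T→57T]: ω = 1375.0516×26/57 = 627.2165 rpm, dir flips to −; running = −627.2165
Stage 6 [51T→51T]: ω = 627.2165×51/51 = 627.2165 rpm, dir flips to +; running = +627.2165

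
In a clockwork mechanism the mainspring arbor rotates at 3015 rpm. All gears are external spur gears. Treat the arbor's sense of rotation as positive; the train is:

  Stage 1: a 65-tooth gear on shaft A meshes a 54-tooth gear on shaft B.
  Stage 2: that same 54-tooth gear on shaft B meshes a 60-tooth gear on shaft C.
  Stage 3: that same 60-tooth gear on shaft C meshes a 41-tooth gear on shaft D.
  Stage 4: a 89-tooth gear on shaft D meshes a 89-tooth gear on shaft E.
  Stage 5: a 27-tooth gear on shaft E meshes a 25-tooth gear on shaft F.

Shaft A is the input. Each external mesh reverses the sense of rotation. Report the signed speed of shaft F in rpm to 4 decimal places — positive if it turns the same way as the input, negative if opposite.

-5162.2683 rpm (opposite to input, |ω| = 5162.2683 rpm)

Stage 1 [65T→54T]: ω = 3015.0000×65/54 = 3629.1667 rpm, dir flips to −; running = −3629.1667
Stage 2 [54T→60T]: ω = 3629.1667×54/60 = 3266.2500 rpm, dir flips to +; running = +3266.2500
Stage 3 [60T→41T]: ω = 3266.2500×60/41 = 4779.8780 rpm, dir flips to −; running = −4779.8780
Stage 4 [89T→89T]: ω = 4779.8780×89/89 = 4779.8780 rpm, dir flips to +; running = +4779.8780
Stage 5 [27T→25T]: ω = 4779.8780×27/25 = 5162.2683 rpm, dir flips to −; running = −5162.2683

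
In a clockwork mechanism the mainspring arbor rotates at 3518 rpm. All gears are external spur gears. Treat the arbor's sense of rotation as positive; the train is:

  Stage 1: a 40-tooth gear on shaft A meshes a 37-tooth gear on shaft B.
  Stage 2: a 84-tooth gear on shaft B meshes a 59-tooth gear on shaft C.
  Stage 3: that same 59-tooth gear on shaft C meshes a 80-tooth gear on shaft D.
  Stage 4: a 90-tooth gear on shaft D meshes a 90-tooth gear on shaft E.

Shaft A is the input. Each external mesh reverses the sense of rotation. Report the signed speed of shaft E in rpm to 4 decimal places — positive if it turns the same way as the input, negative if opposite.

+3993.4054 rpm (same as input, |ω| = 3993.4054 rpm)

Stage 1 [40T→37T]: ω = 3518.0000×40/37 = 3803.2432 rpm, dir flips to −; running = −3803.2432
Stage 2 [84T→59T]: ω = 3803.2432×84/59 = 5414.7870 rpm, dir flips to +; running = +5414.7870
Stage 3 [59T→80T]: ω = 5414.7870×59/80 = 3993.4054 rpm, dir flips to −; running = −3993.4054
Stage 4 [90T→90T]: ω = 3993.4054×90/90 = 3993.4054 rpm, dir flips to +; running = +3993.4054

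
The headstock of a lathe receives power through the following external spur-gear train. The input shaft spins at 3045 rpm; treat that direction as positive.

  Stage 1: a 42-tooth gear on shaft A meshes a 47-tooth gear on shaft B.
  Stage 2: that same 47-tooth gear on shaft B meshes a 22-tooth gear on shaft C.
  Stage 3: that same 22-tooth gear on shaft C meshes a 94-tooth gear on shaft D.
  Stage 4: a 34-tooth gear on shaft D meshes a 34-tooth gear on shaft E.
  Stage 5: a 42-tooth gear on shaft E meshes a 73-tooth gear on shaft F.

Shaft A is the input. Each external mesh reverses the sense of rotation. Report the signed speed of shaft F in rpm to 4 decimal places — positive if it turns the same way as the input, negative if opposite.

-782.7718 rpm (opposite to input, |ω| = 782.7718 rpm)

Stage 1 [42T→47T]: ω = 3045.0000×42/47 = 2721.0638 rpm, dir flips to −; running = −2721.0638
Stage 2 [47T→22T]: ω = 2721.0638×47/22 = 5813.1818 rpm, dir flips to +; running = +5813.1818
Stage 3 [22T→94T]: ω = 5813.1818×22/94 = 1360.5319 rpm, dir flips to −; running = −1360.5319
Stage 4 [34T→34T]: ω = 1360.5319×34/34 = 1360.5319 rpm, dir flips to +; running = +1360.5319
Stage 5 [42T→73T]: ω = 1360.5319×42/73 = 782.7718 rpm, dir flips to −; running = −782.7718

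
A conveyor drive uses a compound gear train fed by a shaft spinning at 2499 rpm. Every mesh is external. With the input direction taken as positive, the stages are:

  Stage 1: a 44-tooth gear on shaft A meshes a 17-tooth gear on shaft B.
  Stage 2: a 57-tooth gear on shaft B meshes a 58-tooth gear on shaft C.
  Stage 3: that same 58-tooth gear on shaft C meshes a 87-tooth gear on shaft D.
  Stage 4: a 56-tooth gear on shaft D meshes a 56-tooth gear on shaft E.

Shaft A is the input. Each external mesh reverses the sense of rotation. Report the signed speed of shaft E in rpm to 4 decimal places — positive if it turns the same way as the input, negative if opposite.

Stage 1 [44T→17T]: ω = 2499.0000×44/17 = 6468.0000 rpm, dir flips to −; running = −6468.0000
Stage 2 [57T→58T]: ω = 6468.0000×57/58 = 6356.4828 rpm, dir flips to +; running = +6356.4828
Stage 3 [58T→87T]: ω = 6356.4828×58/87 = 4237.6552 rpm, dir flips to −; running = −4237.6552
Stage 4 [56T→56T]: ω = 4237.6552×56/56 = 4237.6552 rpm, dir flips to +; running = +4237.6552

+4237.6552 rpm (same as input, |ω| = 4237.6552 rpm)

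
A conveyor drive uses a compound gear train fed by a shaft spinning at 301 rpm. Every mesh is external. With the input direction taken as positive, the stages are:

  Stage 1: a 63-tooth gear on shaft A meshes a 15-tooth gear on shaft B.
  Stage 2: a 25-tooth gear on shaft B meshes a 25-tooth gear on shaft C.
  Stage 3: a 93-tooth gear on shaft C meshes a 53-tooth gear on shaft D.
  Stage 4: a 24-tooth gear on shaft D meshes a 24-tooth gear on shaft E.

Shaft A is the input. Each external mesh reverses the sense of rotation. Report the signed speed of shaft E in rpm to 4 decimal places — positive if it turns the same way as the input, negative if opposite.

+2218.3132 rpm (same as input, |ω| = 2218.3132 rpm)

Stage 1 [63T→15T]: ω = 301.0000×63/15 = 1264.2000 rpm, dir flips to −; running = −1264.2000
Stage 2 [25T→25T]: ω = 1264.2000×25/25 = 1264.2000 rpm, dir flips to +; running = +1264.2000
Stage 3 [93T→53T]: ω = 1264.2000×93/53 = 2218.3132 rpm, dir flips to −; running = −2218.3132
Stage 4 [24T→24T]: ω = 2218.3132×24/24 = 2218.3132 rpm, dir flips to +; running = +2218.3132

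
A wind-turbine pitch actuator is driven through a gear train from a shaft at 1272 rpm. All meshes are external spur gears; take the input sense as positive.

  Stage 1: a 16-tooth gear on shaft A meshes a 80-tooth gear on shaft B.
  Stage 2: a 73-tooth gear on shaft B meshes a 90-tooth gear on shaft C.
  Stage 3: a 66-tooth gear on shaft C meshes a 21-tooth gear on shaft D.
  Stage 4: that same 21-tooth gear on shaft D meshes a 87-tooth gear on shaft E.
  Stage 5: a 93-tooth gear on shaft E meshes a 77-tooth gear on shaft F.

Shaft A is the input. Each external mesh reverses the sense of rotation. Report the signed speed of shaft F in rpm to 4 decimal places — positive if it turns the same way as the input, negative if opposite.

Stage 1 [16T→80T]: ω = 1272.0000×16/80 = 254.4000 rpm, dir flips to −; running = −254.4000
Stage 2 [73T→90T]: ω = 254.4000×73/90 = 206.3467 rpm, dir flips to +; running = +206.3467
Stage 3 [66T→21T]: ω = 206.3467×66/21 = 648.5181 rpm, dir flips to −; running = −648.5181
Stage 4 [21T→87T]: ω = 648.5181×21/87 = 156.5389 rpm, dir flips to +; running = +156.5389
Stage 5 [93T→77T]: ω = 156.5389×93/77 = 189.0664 rpm, dir flips to −; running = −189.0664

-189.0664 rpm (opposite to input, |ω| = 189.0664 rpm)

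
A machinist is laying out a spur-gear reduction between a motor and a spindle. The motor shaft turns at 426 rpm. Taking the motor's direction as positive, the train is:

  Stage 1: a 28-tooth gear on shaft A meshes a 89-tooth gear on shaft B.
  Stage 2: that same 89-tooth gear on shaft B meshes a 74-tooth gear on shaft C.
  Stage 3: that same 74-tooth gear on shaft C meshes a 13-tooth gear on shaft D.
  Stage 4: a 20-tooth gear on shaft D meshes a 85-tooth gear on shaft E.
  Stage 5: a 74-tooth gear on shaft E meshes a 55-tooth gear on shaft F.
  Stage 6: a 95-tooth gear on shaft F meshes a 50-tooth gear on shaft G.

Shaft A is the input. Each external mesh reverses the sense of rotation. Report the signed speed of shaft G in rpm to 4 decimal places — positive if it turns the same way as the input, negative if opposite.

Stage 1 [28T→89T]: ω = 426.0000×28/89 = 134.0225 rpm, dir flips to −; running = −134.0225
Stage 2 [89T→74T]: ω = 134.0225×89/74 = 161.1892 rpm, dir flips to +; running = +161.1892
Stage 3 [74T→13T]: ω = 161.1892×74/13 = 917.5385 rpm, dir flips to −; running = −917.5385
Stage 4 [20T→85T]: ω = 917.5385×20/85 = 215.8914 rpm, dir flips to +; running = +215.8914
Stage 5 [74T→55T]: ω = 215.8914×74/55 = 290.4721 rpm, dir flips to −; running = −290.4721
Stage 6 [95T→50T]: ω = 290.4721×95/50 = 551.8969 rpm, dir flips to +; running = +551.8969

+551.8969 rpm (same as input, |ω| = 551.8969 rpm)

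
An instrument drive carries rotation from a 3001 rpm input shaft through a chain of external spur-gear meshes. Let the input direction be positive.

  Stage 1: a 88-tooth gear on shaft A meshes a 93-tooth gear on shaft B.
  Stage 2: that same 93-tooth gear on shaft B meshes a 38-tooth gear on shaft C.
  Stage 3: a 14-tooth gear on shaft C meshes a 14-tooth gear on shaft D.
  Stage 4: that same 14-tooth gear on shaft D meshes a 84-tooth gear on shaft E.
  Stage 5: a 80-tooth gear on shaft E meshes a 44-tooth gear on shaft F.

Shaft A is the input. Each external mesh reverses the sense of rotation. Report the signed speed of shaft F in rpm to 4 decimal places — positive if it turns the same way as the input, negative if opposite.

-2105.9649 rpm (opposite to input, |ω| = 2105.9649 rpm)

Stage 1 [88T→93T]: ω = 3001.0000×88/93 = 2839.6559 rpm, dir flips to −; running = −2839.6559
Stage 2 [93T→38T]: ω = 2839.6559×93/38 = 6949.6842 rpm, dir flips to +; running = +6949.6842
Stage 3 [14T→14T]: ω = 6949.6842×14/14 = 6949.6842 rpm, dir flips to −; running = −6949.6842
Stage 4 [14T→84T]: ω = 6949.6842×14/84 = 1158.2807 rpm, dir flips to +; running = +1158.2807
Stage 5 [80T→44T]: ω = 1158.2807×80/44 = 2105.9649 rpm, dir flips to −; running = −2105.9649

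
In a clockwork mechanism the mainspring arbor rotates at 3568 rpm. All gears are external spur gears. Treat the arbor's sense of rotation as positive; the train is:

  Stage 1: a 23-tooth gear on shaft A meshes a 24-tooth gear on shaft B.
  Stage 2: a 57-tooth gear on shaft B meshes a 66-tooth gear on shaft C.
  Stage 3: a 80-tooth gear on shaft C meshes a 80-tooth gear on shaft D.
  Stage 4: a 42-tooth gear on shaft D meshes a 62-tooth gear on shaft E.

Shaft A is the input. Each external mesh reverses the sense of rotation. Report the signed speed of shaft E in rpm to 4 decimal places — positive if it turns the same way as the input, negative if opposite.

+2000.4604 rpm (same as input, |ω| = 2000.4604 rpm)

Stage 1 [23T→24T]: ω = 3568.0000×23/24 = 3419.3333 rpm, dir flips to −; running = −3419.3333
Stage 2 [57T→66T]: ω = 3419.3333×57/66 = 2953.0606 rpm, dir flips to +; running = +2953.0606
Stage 3 [80T→80T]: ω = 2953.0606×80/80 = 2953.0606 rpm, dir flips to −; running = −2953.0606
Stage 4 [42T→62T]: ω = 2953.0606×42/62 = 2000.4604 rpm, dir flips to +; running = +2000.4604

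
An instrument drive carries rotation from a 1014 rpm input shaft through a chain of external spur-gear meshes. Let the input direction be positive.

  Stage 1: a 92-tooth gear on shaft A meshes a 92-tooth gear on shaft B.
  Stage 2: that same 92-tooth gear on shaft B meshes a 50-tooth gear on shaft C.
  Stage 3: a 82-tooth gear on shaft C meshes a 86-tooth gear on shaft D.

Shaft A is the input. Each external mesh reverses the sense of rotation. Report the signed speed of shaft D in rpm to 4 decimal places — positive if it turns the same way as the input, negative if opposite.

Stage 1 [92T→92T]: ω = 1014.0000×92/92 = 1014.0000 rpm, dir flips to −; running = −1014.0000
Stage 2 [92T→50T]: ω = 1014.0000×92/50 = 1865.7600 rpm, dir flips to +; running = +1865.7600
Stage 3 [82T→86T]: ω = 1865.7600×82/86 = 1778.9805 rpm, dir flips to −; running = −1778.9805

-1778.9805 rpm (opposite to input, |ω| = 1778.9805 rpm)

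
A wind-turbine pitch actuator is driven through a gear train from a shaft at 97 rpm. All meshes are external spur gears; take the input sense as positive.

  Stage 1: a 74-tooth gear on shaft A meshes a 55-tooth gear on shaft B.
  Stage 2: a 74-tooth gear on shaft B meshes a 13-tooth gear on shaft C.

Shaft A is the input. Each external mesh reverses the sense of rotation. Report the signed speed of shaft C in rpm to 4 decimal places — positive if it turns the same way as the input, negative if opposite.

+742.8979 rpm (same as input, |ω| = 742.8979 rpm)

Stage 1 [74T→55T]: ω = 97.0000×74/55 = 130.5091 rpm, dir flips to −; running = −130.5091
Stage 2 [74T→13T]: ω = 130.5091×74/13 = 742.8979 rpm, dir flips to +; running = +742.8979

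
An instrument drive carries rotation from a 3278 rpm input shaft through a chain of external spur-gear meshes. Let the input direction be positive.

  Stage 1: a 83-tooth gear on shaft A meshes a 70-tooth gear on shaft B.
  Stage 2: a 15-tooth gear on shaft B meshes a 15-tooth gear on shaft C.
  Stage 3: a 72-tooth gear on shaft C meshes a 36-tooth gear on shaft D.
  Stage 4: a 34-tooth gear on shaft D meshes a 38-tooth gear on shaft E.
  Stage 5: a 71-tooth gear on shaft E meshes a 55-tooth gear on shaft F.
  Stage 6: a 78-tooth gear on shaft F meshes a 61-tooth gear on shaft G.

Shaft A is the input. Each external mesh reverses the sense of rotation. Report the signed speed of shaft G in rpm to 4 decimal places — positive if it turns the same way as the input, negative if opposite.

Stage 1 [83T→70T]: ω = 3278.0000×83/70 = 3886.7714 rpm, dir flips to −; running = −3886.7714
Stage 2 [15T→15T]: ω = 3886.7714×15/15 = 3886.7714 rpm, dir flips to +; running = +3886.7714
Stage 3 [72T→36T]: ω = 3886.7714×72/36 = 7773.5429 rpm, dir flips to −; running = −7773.5429
Stage 4 [34T→38T]: ω = 7773.5429×34/38 = 6955.2752 rpm, dir flips to +; running = +6955.2752
Stage 5 [71T→55T]: ω = 6955.2752×71/55 = 8978.6280 rpm, dir flips to −; running = −8978.6280
Stage 6 [78T→61T]: ω = 8978.6280×78/61 = 11480.8686 rpm, dir flips to +; running = +11480.8686

+11480.8686 rpm (same as input, |ω| = 11480.8686 rpm)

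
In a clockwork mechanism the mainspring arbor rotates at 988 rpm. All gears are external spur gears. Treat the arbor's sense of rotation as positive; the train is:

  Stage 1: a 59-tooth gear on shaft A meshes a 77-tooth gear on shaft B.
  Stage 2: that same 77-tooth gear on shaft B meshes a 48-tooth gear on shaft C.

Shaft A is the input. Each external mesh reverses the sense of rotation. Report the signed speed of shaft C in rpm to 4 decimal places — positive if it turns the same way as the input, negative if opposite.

Stage 1 [59T→77T]: ω = 988.0000×59/77 = 757.0390 rpm, dir flips to −; running = −757.0390
Stage 2 [77T→48T]: ω = 757.0390×77/48 = 1214.4167 rpm, dir flips to +; running = +1214.4167

+1214.4167 rpm (same as input, |ω| = 1214.4167 rpm)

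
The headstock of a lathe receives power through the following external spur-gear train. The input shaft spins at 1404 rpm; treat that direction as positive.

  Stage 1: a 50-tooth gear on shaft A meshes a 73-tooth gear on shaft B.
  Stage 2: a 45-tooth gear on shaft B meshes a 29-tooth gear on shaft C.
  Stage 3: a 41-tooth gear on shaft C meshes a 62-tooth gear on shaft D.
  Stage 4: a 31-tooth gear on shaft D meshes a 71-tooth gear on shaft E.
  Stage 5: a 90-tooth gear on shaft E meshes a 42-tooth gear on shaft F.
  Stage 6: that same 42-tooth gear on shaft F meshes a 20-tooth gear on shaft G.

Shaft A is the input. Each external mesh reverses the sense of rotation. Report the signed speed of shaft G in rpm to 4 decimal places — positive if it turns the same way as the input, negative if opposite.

Stage 1 [50T→73T]: ω = 1404.0000×50/73 = 961.6438 rpm, dir flips to −; running = −961.6438
Stage 2 [45T→29T]: ω = 961.6438×45/29 = 1492.2060 rpm, dir flips to +; running = +1492.2060
Stage 3 [41T→62T]: ω = 1492.2060×41/62 = 986.7814 rpm, dir flips to −; running = −986.7814
Stage 4 [31T→71T]: ω = 986.7814×31/71 = 430.8482 rpm, dir flips to +; running = +430.8482
Stage 5 [90T→42T]: ω = 430.8482×90/42 = 923.2461 rpm, dir flips to −; running = −923.2461
Stage 6 [42T→20T]: ω = 923.2461×42/20 = 1938.8169 rpm, dir flips to +; running = +1938.8169

+1938.8169 rpm (same as input, |ω| = 1938.8169 rpm)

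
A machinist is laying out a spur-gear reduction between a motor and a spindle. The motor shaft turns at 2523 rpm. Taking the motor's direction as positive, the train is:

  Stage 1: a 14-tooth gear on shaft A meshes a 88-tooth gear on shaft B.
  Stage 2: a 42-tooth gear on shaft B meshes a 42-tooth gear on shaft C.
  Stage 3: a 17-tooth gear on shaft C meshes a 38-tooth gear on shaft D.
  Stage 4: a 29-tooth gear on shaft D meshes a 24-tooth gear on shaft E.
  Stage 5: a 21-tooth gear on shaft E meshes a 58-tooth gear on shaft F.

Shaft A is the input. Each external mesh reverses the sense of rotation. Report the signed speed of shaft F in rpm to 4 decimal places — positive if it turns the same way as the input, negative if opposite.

-78.5608 rpm (opposite to input, |ω| = 78.5608 rpm)

Stage 1 [14T→88T]: ω = 2523.0000×14/88 = 401.3864 rpm, dir flips to −; running = −401.3864
Stage 2 [42T→42T]: ω = 401.3864×42/42 = 401.3864 rpm, dir flips to +; running = +401.3864
Stage 3 [17T→38T]: ω = 401.3864×17/38 = 179.5676 rpm, dir flips to −; running = −179.5676
Stage 4 [29T→24T]: ω = 179.5676×29/24 = 216.9775 rpm, dir flips to +; running = +216.9775
Stage 5 [21T→58T]: ω = 216.9775×21/58 = 78.5608 rpm, dir flips to −; running = −78.5608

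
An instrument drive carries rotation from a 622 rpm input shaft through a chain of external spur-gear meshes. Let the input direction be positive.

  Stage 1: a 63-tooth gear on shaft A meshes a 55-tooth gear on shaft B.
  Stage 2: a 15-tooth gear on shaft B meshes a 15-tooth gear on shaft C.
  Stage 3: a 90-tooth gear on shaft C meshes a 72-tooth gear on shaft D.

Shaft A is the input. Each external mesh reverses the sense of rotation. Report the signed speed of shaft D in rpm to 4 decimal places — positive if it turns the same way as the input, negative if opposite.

Stage 1 [63T→55T]: ω = 622.0000×63/55 = 712.4727 rpm, dir flips to −; running = −712.4727
Stage 2 [15T→15T]: ω = 712.4727×15/15 = 712.4727 rpm, dir flips to +; running = +712.4727
Stage 3 [90T→72T]: ω = 712.4727×90/72 = 890.5909 rpm, dir flips to −; running = −890.5909

-890.5909 rpm (opposite to input, |ω| = 890.5909 rpm)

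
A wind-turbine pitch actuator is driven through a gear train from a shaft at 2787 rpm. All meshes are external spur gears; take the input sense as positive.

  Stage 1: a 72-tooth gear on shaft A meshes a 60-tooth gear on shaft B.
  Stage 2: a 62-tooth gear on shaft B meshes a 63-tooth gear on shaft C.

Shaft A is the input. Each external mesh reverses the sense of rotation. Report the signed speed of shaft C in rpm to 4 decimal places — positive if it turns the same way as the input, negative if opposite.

Stage 1 [72T→60T]: ω = 2787.0000×72/60 = 3344.4000 rpm, dir flips to −; running = −3344.4000
Stage 2 [62T→63T]: ω = 3344.4000×62/63 = 3291.3143 rpm, dir flips to +; running = +3291.3143

+3291.3143 rpm (same as input, |ω| = 3291.3143 rpm)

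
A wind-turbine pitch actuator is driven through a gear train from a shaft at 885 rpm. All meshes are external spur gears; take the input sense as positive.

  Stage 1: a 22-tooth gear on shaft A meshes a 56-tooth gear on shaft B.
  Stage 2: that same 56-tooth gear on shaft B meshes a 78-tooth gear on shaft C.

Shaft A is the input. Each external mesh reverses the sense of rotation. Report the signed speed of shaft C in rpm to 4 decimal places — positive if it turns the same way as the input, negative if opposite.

Stage 1 [22T→56T]: ω = 885.0000×22/56 = 347.6786 rpm, dir flips to −; running = −347.6786
Stage 2 [56T→78T]: ω = 347.6786×56/78 = 249.6154 rpm, dir flips to +; running = +249.6154

+249.6154 rpm (same as input, |ω| = 249.6154 rpm)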